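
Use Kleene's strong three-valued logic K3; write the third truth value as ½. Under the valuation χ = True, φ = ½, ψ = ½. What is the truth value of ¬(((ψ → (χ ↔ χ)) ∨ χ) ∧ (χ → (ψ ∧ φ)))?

½

χ ↔ χ = True ↔ True = True
ψ → (χ ↔ χ) = ½ → True = True
(ψ → (χ ↔ χ)) ∨ χ = True ∨ True = True
ψ ∧ φ = ½ ∧ ½ = ½
χ → (ψ ∧ φ) = True → ½ = ½
((ψ → (χ ↔ χ)) ∨ χ) ∧ (χ → (ψ ∧ φ)) = True ∧ ½ = ½
¬(((ψ → (χ ↔ χ)) ∨ χ) ∧ (χ → (ψ ∧ φ))) = ¬½ = ½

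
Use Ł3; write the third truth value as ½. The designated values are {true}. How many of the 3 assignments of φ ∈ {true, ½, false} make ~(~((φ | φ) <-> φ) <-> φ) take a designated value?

1

φ=true: true ✓
φ=½: ½ ·
φ=false: false ·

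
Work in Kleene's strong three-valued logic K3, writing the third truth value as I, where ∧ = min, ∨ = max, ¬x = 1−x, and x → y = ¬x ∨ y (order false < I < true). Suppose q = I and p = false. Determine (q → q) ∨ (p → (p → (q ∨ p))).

true

q → q = I → I = I
q ∨ p = I ∨ false = I
p → (q ∨ p) = false → I = true
p → (p → (q ∨ p)) = false → true = true
(q → q) ∨ (p → (p → (q ∨ p))) = I ∨ true = true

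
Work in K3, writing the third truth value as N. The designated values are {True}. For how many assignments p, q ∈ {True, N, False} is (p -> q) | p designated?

7

Of the 9 assignments, 7 give a value in {True}.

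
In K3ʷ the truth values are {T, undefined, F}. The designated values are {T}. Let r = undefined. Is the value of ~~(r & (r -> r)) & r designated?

r -> r = undefined -> undefined = undefined  [any arg is the third value ⇒ result is the third value]
r & (r -> r) = undefined & undefined = undefined
~(r & (r -> r)) = ~undefined = undefined
~~(r & (r -> r)) = ~undefined = undefined
~~(r & (r -> r)) & r = undefined & undefined = undefined
undefined ∉ {T}.

No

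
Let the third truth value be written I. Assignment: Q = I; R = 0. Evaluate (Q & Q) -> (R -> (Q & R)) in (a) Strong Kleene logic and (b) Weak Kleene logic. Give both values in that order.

In Strong Kleene logic: Q & Q = I & I = I
Q & R = I & 0 = 0
R -> (Q & R) = 0 -> 0 = 1
(Q & Q) -> (R -> (Q & R)) = I -> 1 = 1  [~I | 1]
In Weak Kleene logic: Q & Q = I & I = I
Q & R = I & 0 = I
R -> (Q & R) = 0 -> I = I  [any arg is the third value ⇒ result is the third value]
(Q & Q) -> (R -> (Q & R)) = I -> I = I
They differ because Strong Kleene logic and Weak Kleene logic treat I differently under the binary connectives.

1; I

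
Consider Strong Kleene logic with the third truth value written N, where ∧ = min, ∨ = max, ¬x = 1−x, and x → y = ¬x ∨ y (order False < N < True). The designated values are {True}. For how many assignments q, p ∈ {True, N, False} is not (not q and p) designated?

5

Of the 9 assignments, 5 give a value in {True}.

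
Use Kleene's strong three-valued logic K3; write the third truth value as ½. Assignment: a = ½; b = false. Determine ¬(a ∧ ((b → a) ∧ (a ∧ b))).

b → a = false → ½ = true  [¬false ∨ ½]
a ∧ b = ½ ∧ false = false
(b → a) ∧ (a ∧ b) = true ∧ false = false
a ∧ ((b → a) ∧ (a ∧ b)) = ½ ∧ false = false
¬(a ∧ ((b → a) ∧ (a ∧ b))) = ¬false = true

true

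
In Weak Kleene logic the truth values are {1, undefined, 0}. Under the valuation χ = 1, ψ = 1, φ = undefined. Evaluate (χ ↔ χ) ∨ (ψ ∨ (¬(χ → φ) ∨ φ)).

χ ↔ χ = 1 ↔ 1 = 1
χ → φ = 1 → undefined = undefined  [any arg is the third value ⇒ result is the third value]
¬(χ → φ) = ¬undefined = undefined
¬(χ → φ) ∨ φ = undefined ∨ undefined = undefined
ψ ∨ (¬(χ → φ) ∨ φ) = 1 ∨ undefined = undefined
(χ ↔ χ) ∨ (ψ ∨ (¬(χ → φ) ∨ φ)) = 1 ∨ undefined = undefined

undefined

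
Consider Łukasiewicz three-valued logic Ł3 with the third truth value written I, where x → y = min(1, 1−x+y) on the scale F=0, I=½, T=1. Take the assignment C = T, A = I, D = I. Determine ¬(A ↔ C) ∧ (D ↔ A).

A ↔ C = I ↔ T = I  [1 − |½−1|]
¬(A ↔ C) = ¬I = I
D ↔ A = I ↔ I = T
¬(A ↔ C) ∧ (D ↔ A) = I ∧ T = I

I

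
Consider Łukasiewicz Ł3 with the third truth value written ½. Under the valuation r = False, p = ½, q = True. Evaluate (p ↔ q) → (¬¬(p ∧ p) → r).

p ↔ q = ½ ↔ True = ½  [1 − |½−1|]
p ∧ p = ½ ∧ ½ = ½
¬(p ∧ p) = ¬½ = ½
¬¬(p ∧ p) = ¬½ = ½
¬¬(p ∧ p) → r = ½ → False = ½
(p ↔ q) → (¬¬(p ∧ p) → r) = ½ → ½ = True

True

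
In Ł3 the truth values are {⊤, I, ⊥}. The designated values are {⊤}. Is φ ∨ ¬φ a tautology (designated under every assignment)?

Countermodel: φ=I gives I, which is not designated.

No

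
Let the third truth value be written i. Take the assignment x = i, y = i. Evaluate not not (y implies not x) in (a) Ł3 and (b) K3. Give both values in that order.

T; i

In Ł3: not x = not i = i
y implies not x = i implies i = T
not (y implies not x) = not T = F
not not (y implies not x) = not F = T
In K3: not x = not i = i
y implies not x = i implies i = i  [not i or i]
not (y implies not x) = not i = i
not not (y implies not x) = not i = i
They differ because Ł3 and K3 treat i differently under implication.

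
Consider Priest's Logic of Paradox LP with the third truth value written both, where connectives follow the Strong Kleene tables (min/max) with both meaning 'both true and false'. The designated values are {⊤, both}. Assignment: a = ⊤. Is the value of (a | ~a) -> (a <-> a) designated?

~a = ~⊤ = ⊥
a | ~a = ⊤ | ⊥ = ⊤
a <-> a = ⊤ <-> ⊤ = ⊤
(a | ~a) -> (a <-> a) = ⊤ -> ⊤ = ⊤
⊤ ∈ {⊤, both}.

Yes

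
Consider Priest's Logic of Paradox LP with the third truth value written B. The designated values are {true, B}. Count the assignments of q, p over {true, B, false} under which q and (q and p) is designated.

Designated under: (q=true, p=true); (q=true, p=B); (q=B, p=true); (q=B, p=B).

4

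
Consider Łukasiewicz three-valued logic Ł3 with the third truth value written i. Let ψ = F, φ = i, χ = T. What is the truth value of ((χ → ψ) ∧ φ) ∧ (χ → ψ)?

χ → ψ = T → F = F
(χ → ψ) ∧ φ = F ∧ i = F
χ → ψ = T → F = F
((χ → ψ) ∧ φ) ∧ (χ → ψ) = F ∧ F = F

F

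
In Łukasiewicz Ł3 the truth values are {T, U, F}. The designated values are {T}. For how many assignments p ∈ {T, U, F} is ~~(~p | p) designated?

p=T: T ✓
p=U: U ·
p=F: T ✓

2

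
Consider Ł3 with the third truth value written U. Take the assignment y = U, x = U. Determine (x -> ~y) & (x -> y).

~y = ~U = U
x -> ~y = U -> U = T  [min(1, 1−½+½)]
x -> y = U -> U = T
(x -> ~y) & (x -> y) = T & T = T

T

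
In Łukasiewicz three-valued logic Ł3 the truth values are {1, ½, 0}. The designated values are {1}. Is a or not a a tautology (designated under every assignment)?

No

Countermodel: a=½ gives ½, which is not designated.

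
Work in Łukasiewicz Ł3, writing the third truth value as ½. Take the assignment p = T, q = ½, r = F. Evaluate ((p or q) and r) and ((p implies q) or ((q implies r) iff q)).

F

p or q = T or ½ = T
(p or q) and r = T and F = F
p implies q = T implies ½ = ½  [min(1, 1−1+½)]
q implies r = ½ implies F = ½
(q implies r) iff q = ½ iff ½ = T
(p implies q) or ((q implies r) iff q) = ½ or T = T
((p or q) and r) and ((p implies q) or ((q implies r) iff q)) = F and T = F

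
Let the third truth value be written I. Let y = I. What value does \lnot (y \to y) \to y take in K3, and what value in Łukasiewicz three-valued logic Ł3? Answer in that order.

In K3: y \to y = I \to I = I
\lnot (y \to y) = \lnot I = I
\lnot (y \to y) \to y = I \to I = I
In Łukasiewicz three-valued logic Ł3: y \to y = I \to I = T  [min(1, 1−½+½)]
\lnot (y \to y) = \lnot T = F
\lnot (y \to y) \to y = F \to I = T
They differ because K3 and Łukasiewicz three-valued logic Ł3 treat I differently under implication.

I; T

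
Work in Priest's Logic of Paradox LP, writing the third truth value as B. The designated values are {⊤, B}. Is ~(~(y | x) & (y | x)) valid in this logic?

Every assignment of y, x over {⊤, B, ⊥} gives a value in {⊤, B}.
In particular, with y=B, x=B: ~(~(y | x) & (y | x)) = B.

Yes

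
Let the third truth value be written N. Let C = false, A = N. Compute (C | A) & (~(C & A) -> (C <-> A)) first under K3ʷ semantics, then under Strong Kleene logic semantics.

N; N

In K3ʷ: C | A = false | N = N
C & A = false & N = N
~(C & A) = ~N = N
C <-> A = false <-> N = N
~(C & A) -> (C <-> A) = N -> N = N  [any arg is the third value ⇒ result is the third value]
(C | A) & (~(C & A) -> (C <-> A)) = N & N = N
In Strong Kleene logic: C | A = false | N = N
C & A = false & N = false
~(C & A) = ~false = true
C <-> A = false <-> N = N
~(C & A) -> (C <-> A) = true -> N = N  [~true | N]
(C | A) & (~(C & A) -> (C <-> A)) = N & N = N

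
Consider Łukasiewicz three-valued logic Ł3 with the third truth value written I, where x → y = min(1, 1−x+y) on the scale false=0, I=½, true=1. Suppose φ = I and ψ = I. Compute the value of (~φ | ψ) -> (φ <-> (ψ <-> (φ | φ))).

~φ = ~I = I
~φ | ψ = I | I = I
φ | φ = I | I = I
ψ <-> (φ | φ) = I <-> I = true  [1 − |½−½|]
φ <-> (ψ <-> (φ | φ)) = I <-> true = I
(~φ | ψ) -> (φ <-> (ψ <-> (φ | φ))) = I -> I = true

true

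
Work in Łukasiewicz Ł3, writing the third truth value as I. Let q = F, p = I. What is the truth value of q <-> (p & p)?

p & p = I & I = I
q <-> (p & p) = F <-> I = I  [1 − |0−½|]

I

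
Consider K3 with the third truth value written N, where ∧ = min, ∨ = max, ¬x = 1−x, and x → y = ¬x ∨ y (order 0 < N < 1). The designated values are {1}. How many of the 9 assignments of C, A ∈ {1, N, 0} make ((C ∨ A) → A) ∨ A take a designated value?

4

Designated under: (C=1, A=1); (C=N, A=1); (C=0, A=1); (C=0, A=0).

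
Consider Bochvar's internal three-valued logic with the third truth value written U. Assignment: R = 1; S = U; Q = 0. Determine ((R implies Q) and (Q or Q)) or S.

R implies Q = 1 implies 0 = 0
Q or Q = 0 or 0 = 0
(R implies Q) and (Q or Q) = 0 and 0 = 0
((R implies Q) and (Q or Q)) or S = 0 or U = U

U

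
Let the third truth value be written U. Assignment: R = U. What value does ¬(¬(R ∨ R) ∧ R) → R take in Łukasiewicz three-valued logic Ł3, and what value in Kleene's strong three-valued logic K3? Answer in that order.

True; U

In Łukasiewicz three-valued logic Ł3: R ∨ R = U ∨ U = U
¬(R ∨ R) = ¬U = U
¬(R ∨ R) ∧ R = U ∧ U = U
¬(¬(R ∨ R) ∧ R) = ¬U = U
¬(¬(R ∨ R) ∧ R) → R = U → U = True
In Kleene's strong three-valued logic K3: R ∨ R = U ∨ U = U
¬(R ∨ R) = ¬U = U
¬(R ∨ R) ∧ R = U ∧ U = U
¬(¬(R ∨ R) ∧ R) = ¬U = U
¬(¬(R ∨ R) ∧ R) → R = U → U = U  [¬U ∨ U]
They differ because Łukasiewicz three-valued logic Ł3 and Kleene's strong three-valued logic K3 treat U differently under implication.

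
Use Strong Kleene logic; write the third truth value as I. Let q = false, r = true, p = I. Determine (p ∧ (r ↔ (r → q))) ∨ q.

false

r → q = true → false = false
r ↔ (r → q) = true ↔ false = false
p ∧ (r ↔ (r → q)) = I ∧ false = false
(p ∧ (r ↔ (r → q))) ∨ q = false ∨ false = false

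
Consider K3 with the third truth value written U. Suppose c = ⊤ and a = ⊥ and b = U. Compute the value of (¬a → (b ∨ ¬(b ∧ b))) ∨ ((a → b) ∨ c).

¬a = ¬⊥ = ⊤
b ∧ b = U ∧ U = U
¬(b ∧ b) = ¬U = U
b ∨ ¬(b ∧ b) = U ∨ U = U
¬a → (b ∨ ¬(b ∧ b)) = ⊤ → U = U  [¬⊤ ∨ U]
a → b = ⊥ → U = ⊤
(a → b) ∨ c = ⊤ ∨ ⊤ = ⊤
(¬a → (b ∨ ¬(b ∧ b))) ∨ ((a → b) ∨ c) = U ∨ ⊤ = ⊤

⊤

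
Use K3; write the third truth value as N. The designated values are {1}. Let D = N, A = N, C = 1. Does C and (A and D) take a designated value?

No

A and D = N and N = N
C and (A and D) = 1 and N = N
N ∉ {1}.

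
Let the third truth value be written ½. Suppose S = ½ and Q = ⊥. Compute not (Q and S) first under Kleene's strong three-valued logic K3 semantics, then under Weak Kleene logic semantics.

In Kleene's strong three-valued logic K3: Q and S = ⊥ and ½ = ⊥
not (Q and S) = not ⊥ = ⊤
In Weak Kleene logic: Q and S = ⊥ and ½ = ½
not (Q and S) = not ½ = ½
They differ because Kleene's strong three-valued logic K3 and Weak Kleene logic treat ½ differently under the binary connectives.

⊤; ½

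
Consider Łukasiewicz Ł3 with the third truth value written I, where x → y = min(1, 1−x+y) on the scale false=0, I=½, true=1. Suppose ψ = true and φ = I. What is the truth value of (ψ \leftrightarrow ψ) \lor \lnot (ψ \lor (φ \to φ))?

true

ψ \leftrightarrow ψ = true \leftrightarrow true = true
φ \to φ = I \to I = true
ψ \lor (φ \to φ) = true \lor true = true
\lnot (ψ \lor (φ \to φ)) = \lnot true = false
(ψ \leftrightarrow ψ) \lor \lnot (ψ \lor (φ \to φ)) = true \lor false = true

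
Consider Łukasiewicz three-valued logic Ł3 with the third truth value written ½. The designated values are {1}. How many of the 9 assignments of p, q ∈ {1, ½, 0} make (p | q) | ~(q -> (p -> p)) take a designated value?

5

Of the 9 assignments, 5 give a value in {1}.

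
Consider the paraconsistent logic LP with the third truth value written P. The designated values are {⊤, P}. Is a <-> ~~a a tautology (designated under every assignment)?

Every assignment of a over {⊤, P, ⊥} gives a value in {⊤, P}.
In particular, with a=P: a <-> ~~a = P.

Yes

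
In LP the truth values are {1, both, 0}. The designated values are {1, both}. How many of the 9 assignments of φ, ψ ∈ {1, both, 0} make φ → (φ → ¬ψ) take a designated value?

8

Of the 9 assignments, 8 give a value in {1, both}.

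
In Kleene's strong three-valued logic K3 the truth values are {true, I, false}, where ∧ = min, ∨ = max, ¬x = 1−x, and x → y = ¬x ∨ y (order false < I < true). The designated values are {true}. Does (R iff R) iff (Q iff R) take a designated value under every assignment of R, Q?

No

Countermodel: R=true, Q=I gives I, which is not designated.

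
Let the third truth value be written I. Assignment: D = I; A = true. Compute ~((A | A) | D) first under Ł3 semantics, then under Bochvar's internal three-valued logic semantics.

false; I

In Ł3: A | A = true | true = true
(A | A) | D = true | I = true
~((A | A) | D) = ~true = false
In Bochvar's internal three-valued logic: A | A = true | true = true
(A | A) | D = true | I = I
~((A | A) | D) = ~I = I
They differ because Ł3 and Bochvar's internal three-valued logic treat I differently under the binary connectives.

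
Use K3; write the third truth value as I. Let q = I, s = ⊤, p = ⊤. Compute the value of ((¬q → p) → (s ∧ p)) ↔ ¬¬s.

¬q = ¬I = I
¬q → p = I → ⊤ = ⊤  [¬I ∨ ⊤]
s ∧ p = ⊤ ∧ ⊤ = ⊤
(¬q → p) → (s ∧ p) = ⊤ → ⊤ = ⊤
¬s = ¬⊤ = ⊥
¬¬s = ¬⊥ = ⊤
((¬q → p) → (s ∧ p)) ↔ ¬¬s = ⊤ ↔ ⊤ = ⊤

⊤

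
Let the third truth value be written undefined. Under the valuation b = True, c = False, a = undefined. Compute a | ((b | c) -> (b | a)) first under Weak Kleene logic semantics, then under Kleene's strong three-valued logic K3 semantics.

undefined; True

In Weak Kleene logic: b | c = True | False = True
b | a = True | undefined = undefined
(b | c) -> (b | a) = True -> undefined = undefined  [any arg is the third value ⇒ result is the third value]
a | ((b | c) -> (b | a)) = undefined | undefined = undefined
In Kleene's strong three-valued logic K3: b | c = True | False = True
b | a = True | undefined = True
(b | c) -> (b | a) = True -> True = True
a | ((b | c) -> (b | a)) = undefined | True = True
They differ because Weak Kleene logic and Kleene's strong three-valued logic K3 treat undefined differently under the binary connectives.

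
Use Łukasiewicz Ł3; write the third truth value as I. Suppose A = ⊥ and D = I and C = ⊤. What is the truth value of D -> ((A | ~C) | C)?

~C = ~⊤ = ⊥
A | ~C = ⊥ | ⊥ = ⊥
(A | ~C) | C = ⊥ | ⊤ = ⊤
D -> ((A | ~C) | C) = I -> ⊤ = ⊤  [min(1, 1−½+1)]

⊤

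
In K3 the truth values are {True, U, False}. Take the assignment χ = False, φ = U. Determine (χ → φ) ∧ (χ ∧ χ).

False

χ → φ = False → U = True  [¬False ∨ U]
χ ∧ χ = False ∧ False = False
(χ → φ) ∧ (χ ∧ χ) = True ∧ False = False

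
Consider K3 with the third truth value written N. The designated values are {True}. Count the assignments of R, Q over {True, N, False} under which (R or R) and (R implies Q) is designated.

1

Designated under: (R=True, Q=True).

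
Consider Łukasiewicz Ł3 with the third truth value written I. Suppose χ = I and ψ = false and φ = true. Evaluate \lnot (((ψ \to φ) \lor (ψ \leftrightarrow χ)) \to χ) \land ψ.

ψ \to φ = false \to true = true
ψ \leftrightarrow χ = false \leftrightarrow I = I  [1 − |0−½|]
(ψ \to φ) \lor (ψ \leftrightarrow χ) = true \lor I = true
((ψ \to φ) \lor (ψ \leftrightarrow χ)) \to χ = true \to I = I
\lnot (((ψ \to φ) \lor (ψ \leftrightarrow χ)) \to χ) = \lnot I = I
\lnot (((ψ \to φ) \lor (ψ \leftrightarrow χ)) \to χ) \land ψ = I \land false = false

false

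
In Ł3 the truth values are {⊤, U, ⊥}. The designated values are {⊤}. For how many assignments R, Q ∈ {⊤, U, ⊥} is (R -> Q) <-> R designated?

Designated under: (R=⊤, Q=⊤); (R=U, Q=⊥).

2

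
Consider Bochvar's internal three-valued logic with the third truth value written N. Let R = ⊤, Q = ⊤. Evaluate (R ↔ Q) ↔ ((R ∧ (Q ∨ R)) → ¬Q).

R ↔ Q = ⊤ ↔ ⊤ = ⊤
Q ∨ R = ⊤ ∨ ⊤ = ⊤
R ∧ (Q ∨ R) = ⊤ ∧ ⊤ = ⊤
¬Q = ¬⊤ = ⊥
(R ∧ (Q ∨ R)) → ¬Q = ⊤ → ⊥ = ⊥
(R ↔ Q) ↔ ((R ∧ (Q ∨ R)) → ¬Q) = ⊤ ↔ ⊥ = ⊥

⊥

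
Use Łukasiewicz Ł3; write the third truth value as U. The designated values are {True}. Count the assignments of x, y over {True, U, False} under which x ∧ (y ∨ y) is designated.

1

Designated under: (x=True, y=True).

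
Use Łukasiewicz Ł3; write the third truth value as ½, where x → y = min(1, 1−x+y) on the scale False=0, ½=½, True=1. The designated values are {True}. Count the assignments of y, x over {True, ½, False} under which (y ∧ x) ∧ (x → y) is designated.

Designated under: (y=True, x=True).

1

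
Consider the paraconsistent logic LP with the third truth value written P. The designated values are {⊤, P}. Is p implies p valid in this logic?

Yes

Every assignment of p over {⊤, P, ⊥} gives a value in {⊤, P}.
In particular, with p=P: p implies p = P.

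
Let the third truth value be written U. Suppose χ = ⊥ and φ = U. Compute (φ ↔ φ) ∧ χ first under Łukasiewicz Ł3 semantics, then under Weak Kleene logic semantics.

In Łukasiewicz Ł3: φ ↔ φ = U ↔ U = ⊤  [1 − |½−½|]
(φ ↔ φ) ∧ χ = ⊤ ∧ ⊥ = ⊥
In Weak Kleene logic: φ ↔ φ = U ↔ U = U
(φ ↔ φ) ∧ χ = U ∧ ⊥ = U
They differ because Łukasiewicz Ł3 and Weak Kleene logic treat U differently under the binary connectives.

⊥; U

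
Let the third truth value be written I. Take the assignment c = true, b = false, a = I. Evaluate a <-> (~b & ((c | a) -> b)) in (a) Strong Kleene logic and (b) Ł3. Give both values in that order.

In Strong Kleene logic: ~b = ~false = true
c | a = true | I = true
(c | a) -> b = true -> false = false
~b & ((c | a) -> b) = true & false = false
a <-> (~b & ((c | a) -> b)) = I <-> false = I
In Ł3: ~b = ~false = true
c | a = true | I = true
(c | a) -> b = true -> false = false
~b & ((c | a) -> b) = true & false = false
a <-> (~b & ((c | a) -> b)) = I <-> false = I  [1 − |½−0|]

I; I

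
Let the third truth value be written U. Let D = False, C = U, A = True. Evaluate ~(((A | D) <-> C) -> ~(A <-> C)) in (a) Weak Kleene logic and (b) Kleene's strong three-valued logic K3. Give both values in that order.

U; U

In Weak Kleene logic: A | D = True | False = True
(A | D) <-> C = True <-> U = U
A <-> C = True <-> U = U
~(A <-> C) = ~U = U
((A | D) <-> C) -> ~(A <-> C) = U -> U = U  [any arg is the third value ⇒ result is the third value]
~(((A | D) <-> C) -> ~(A <-> C)) = ~U = U
In Kleene's strong three-valued logic K3: A | D = True | False = True
(A | D) <-> C = True <-> U = U
A <-> C = True <-> U = U
~(A <-> C) = ~U = U
((A | D) <-> C) -> ~(A <-> C) = U -> U = U
~(((A | D) <-> C) -> ~(A <-> C)) = ~U = U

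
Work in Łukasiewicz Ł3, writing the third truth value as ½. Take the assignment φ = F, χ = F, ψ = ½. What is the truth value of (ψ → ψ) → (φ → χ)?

ψ → ψ = ½ → ½ = T
φ → χ = F → F = T
(ψ → ψ) → (φ → χ) = T → T = T

T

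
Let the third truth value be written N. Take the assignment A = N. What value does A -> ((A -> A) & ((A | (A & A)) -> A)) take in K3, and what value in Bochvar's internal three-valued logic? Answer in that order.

In K3: A -> A = N -> N = N  [~N | N]
A & A = N & N = N
A | (A & A) = N | N = N
(A | (A & A)) -> A = N -> N = N
(A -> A) & ((A | (A & A)) -> A) = N & N = N
A -> ((A -> A) & ((A | (A & A)) -> A)) = N -> N = N
In Bochvar's internal three-valued logic: A -> A = N -> N = N
A & A = N & N = N
A | (A & A) = N | N = N
(A | (A & A)) -> A = N -> N = N
(A -> A) & ((A | (A & A)) -> A) = N & N = N
A -> ((A -> A) & ((A | (A & A)) -> A)) = N -> N = N

N; N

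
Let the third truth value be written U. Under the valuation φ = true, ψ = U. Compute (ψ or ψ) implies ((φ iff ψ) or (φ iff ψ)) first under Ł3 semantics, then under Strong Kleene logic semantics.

true; U

In Ł3: ψ or ψ = U or U = U
φ iff ψ = true iff U = U
φ iff ψ = true iff U = U
(φ iff ψ) or (φ iff ψ) = U or U = U
(ψ or ψ) implies ((φ iff ψ) or (φ iff ψ)) = U implies U = true
In Strong Kleene logic: ψ or ψ = U or U = U
φ iff ψ = true iff U = U
φ iff ψ = true iff U = U
(φ iff ψ) or (φ iff ψ) = U or U = U
(ψ or ψ) implies ((φ iff ψ) or (φ iff ψ)) = U implies U = U  [not U or U]
They differ because Ł3 and Strong Kleene logic treat U differently under implication.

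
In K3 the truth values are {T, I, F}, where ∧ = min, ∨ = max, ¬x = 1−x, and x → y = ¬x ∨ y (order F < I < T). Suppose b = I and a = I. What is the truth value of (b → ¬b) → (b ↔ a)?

I

¬b = ¬I = I
b → ¬b = I → I = I  [¬I ∨ I]
b ↔ a = I ↔ I = I
(b → ¬b) → (b ↔ a) = I → I = I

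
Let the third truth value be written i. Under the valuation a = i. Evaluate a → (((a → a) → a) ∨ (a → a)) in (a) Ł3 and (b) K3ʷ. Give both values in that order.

In Ł3: a → a = i → i = ⊤
(a → a) → a = ⊤ → i = i
a → a = i → i = ⊤
((a → a) → a) ∨ (a → a) = i ∨ ⊤ = ⊤
a → (((a → a) → a) ∨ (a → a)) = i → ⊤ = ⊤
In K3ʷ: a → a = i → i = i  [any arg is the third value ⇒ result is the third value]
(a → a) → a = i → i = i
a → a = i → i = i
((a → a) → a) ∨ (a → a) = i ∨ i = i
a → (((a → a) → a) ∨ (a → a)) = i → i = i
They differ because Ł3 and K3ʷ treat i differently under the binary connectives.

⊤; i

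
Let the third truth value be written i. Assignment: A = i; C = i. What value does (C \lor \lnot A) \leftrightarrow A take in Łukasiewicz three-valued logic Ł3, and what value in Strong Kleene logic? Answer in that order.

In Łukasiewicz three-valued logic Ł3: \lnot A = \lnot i = i
C \lor \lnot A = i \lor i = i
(C \lor \lnot A) \leftrightarrow A = i \leftrightarrow i = 1  [1 − |½−½|]
In Strong Kleene logic: \lnot A = \lnot i = i
C \lor \lnot A = i \lor i = i
(C \lor \lnot A) \leftrightarrow A = i \leftrightarrow i = i
They differ because Łukasiewicz three-valued logic Ł3 and Strong Kleene logic treat i differently under implication.

1; i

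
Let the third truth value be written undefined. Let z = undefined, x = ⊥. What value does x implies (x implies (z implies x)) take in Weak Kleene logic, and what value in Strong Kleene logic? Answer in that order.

undefined; ⊤

In Weak Kleene logic: z implies x = undefined implies ⊥ = undefined  [any arg is the third value ⇒ result is the third value]
x implies (z implies x) = ⊥ implies undefined = undefined
x implies (x implies (z implies x)) = ⊥ implies undefined = undefined
In Strong Kleene logic: z implies x = undefined implies ⊥ = undefined  [not undefined or ⊥]
x implies (z implies x) = ⊥ implies undefined = ⊤
x implies (x implies (z implies x)) = ⊥ implies ⊤ = ⊤
They differ because Weak Kleene logic and Strong Kleene logic treat undefined differently under the binary connectives.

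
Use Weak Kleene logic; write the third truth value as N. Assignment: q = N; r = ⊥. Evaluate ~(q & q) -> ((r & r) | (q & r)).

q & q = N & N = N
~(q & q) = ~N = N
r & r = ⊥ & ⊥ = ⊥
q & r = N & ⊥ = N
(r & r) | (q & r) = ⊥ | N = N
~(q & q) -> ((r & r) | (q & r)) = N -> N = N  [any arg is the third value ⇒ result is the third value]

N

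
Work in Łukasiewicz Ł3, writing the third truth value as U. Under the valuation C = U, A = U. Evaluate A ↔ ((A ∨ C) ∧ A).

A ∨ C = U ∨ U = U
(A ∨ C) ∧ A = U ∧ U = U
A ↔ ((A ∨ C) ∧ A) = U ↔ U = true

true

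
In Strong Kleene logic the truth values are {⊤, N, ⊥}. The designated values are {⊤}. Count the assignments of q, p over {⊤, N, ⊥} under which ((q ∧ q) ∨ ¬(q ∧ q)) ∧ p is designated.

2

Designated under: (q=⊤, p=⊤); (q=⊥, p=⊤).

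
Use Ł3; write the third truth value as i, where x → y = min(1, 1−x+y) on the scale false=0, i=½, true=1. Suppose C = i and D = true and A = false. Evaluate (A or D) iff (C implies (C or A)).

true

A or D = false or true = true
C or A = i or false = i
C implies (C or A) = i implies i = true
(A or D) iff (C implies (C or A)) = true iff true = true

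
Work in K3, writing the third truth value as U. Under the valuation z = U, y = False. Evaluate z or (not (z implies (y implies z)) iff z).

U

y implies z = False implies U = True  [not False or U]
z implies (y implies z) = U implies True = True
not (z implies (y implies z)) = not True = False
not (z implies (y implies z)) iff z = False iff U = U
z or (not (z implies (y implies z)) iff z) = U or U = U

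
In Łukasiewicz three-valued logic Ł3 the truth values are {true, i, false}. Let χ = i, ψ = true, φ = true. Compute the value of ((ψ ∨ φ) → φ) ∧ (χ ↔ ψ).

ψ ∨ φ = true ∨ true = true
(ψ ∨ φ) → φ = true → true = true
χ ↔ ψ = i ↔ true = i  [1 − |½−1|]
((ψ ∨ φ) → φ) ∧ (χ ↔ ψ) = true ∧ i = i

i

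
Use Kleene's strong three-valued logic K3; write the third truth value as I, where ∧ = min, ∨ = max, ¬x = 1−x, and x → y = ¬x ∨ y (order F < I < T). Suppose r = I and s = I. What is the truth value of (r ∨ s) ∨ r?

r ∨ s = I ∨ I = I
(r ∨ s) ∨ r = I ∨ I = I

I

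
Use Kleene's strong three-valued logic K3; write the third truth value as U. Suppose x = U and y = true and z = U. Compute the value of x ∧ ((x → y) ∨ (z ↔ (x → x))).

x → y = U → true = true
x → x = U → U = U
z ↔ (x → x) = U ↔ U = U
(x → y) ∨ (z ↔ (x → x)) = true ∨ U = true
x ∧ ((x → y) ∨ (z ↔ (x → x))) = U ∧ true = U

U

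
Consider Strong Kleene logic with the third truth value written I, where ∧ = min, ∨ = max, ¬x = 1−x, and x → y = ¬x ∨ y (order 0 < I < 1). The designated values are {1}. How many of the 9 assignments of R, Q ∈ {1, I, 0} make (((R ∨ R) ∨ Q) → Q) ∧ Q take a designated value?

3

Designated under: (R=1, Q=1); (R=I, Q=1); (R=0, Q=1).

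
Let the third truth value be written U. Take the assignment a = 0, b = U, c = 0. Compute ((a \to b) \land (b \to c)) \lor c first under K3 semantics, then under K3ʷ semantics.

U; U

In K3: a \to b = 0 \to U = 1  [\lnot 0 \lor U]
b \to c = U \to 0 = U
(a \to b) \land (b \to c) = 1 \land U = U
((a \to b) \land (b \to c)) \lor c = U \lor 0 = U
In K3ʷ: a \to b = 0 \to U = U  [any arg is the third value ⇒ result is the third value]
b \to c = U \to 0 = U
(a \to b) \land (b \to c) = U \land U = U
((a \to b) \land (b \to c)) \lor c = U \lor 0 = U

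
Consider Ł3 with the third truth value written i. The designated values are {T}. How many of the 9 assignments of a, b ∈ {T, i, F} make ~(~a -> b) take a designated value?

1

Designated under: (a=F, b=F).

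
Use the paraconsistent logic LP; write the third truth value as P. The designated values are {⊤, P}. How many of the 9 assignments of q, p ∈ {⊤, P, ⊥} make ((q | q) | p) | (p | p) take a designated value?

8

Of the 9 assignments, 8 give a value in {⊤, P}.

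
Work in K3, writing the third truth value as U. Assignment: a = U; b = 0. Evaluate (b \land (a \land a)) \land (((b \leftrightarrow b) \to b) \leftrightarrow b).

a \land a = U \land U = U
b \land (a \land a) = 0 \land U = 0
b \leftrightarrow b = 0 \leftrightarrow 0 = 1
(b \leftrightarrow b) \to b = 1 \to 0 = 0
((b \leftrightarrow b) \to b) \leftrightarrow b = 0 \leftrightarrow 0 = 1
(b \land (a \land a)) \land (((b \leftrightarrow b) \to b) \leftrightarrow b) = 0 \land 1 = 0

0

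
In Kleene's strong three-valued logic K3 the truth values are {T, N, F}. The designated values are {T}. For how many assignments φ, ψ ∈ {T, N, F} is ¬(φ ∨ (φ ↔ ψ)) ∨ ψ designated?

3

Designated under: (φ=T, ψ=T); (φ=N, ψ=T); (φ=F, ψ=T).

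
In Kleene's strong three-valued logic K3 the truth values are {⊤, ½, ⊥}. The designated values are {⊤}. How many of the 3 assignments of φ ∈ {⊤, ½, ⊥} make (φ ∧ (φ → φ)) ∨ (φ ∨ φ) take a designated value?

φ=⊤: ⊤ ✓
φ=½: ½ ·
φ=⊥: ⊥ ·

1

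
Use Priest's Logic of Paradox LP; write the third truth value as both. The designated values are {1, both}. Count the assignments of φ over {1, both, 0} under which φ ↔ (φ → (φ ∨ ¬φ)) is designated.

2

φ=1: 1 ✓
φ=both: both ✓
φ=0: 0 ·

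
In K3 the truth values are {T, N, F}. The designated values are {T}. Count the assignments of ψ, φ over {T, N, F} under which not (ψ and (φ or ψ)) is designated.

3

Designated under: (ψ=F, φ=T); (ψ=F, φ=N); (ψ=F, φ=F).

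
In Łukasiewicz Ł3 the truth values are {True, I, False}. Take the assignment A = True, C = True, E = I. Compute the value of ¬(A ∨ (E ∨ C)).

E ∨ C = I ∨ True = True
A ∨ (E ∨ C) = True ∨ True = True
¬(A ∨ (E ∨ C)) = ¬True = False

False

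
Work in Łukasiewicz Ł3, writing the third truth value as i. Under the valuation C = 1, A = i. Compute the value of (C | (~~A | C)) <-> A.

i

~A = ~i = i
~~A = ~i = i
~~A | C = i | 1 = 1
C | (~~A | C) = 1 | 1 = 1
(C | (~~A | C)) <-> A = 1 <-> i = i  [1 − |1−½|]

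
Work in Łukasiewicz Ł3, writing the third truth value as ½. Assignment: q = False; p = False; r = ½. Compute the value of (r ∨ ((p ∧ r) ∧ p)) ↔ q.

p ∧ r = False ∧ ½ = False
(p ∧ r) ∧ p = False ∧ False = False
r ∨ ((p ∧ r) ∧ p) = ½ ∨ False = ½
(r ∨ ((p ∧ r) ∧ p)) ↔ q = ½ ↔ False = ½

½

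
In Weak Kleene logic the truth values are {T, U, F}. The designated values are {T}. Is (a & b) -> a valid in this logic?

Countermodel: a=T, b=U gives U, which is not designated.

No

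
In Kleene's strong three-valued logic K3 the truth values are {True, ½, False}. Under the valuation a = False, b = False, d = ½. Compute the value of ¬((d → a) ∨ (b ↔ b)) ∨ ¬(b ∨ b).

d → a = ½ → False = ½
b ↔ b = False ↔ False = True
(d → a) ∨ (b ↔ b) = ½ ∨ True = True
¬((d → a) ∨ (b ↔ b)) = ¬True = False
b ∨ b = False ∨ False = False
¬(b ∨ b) = ¬False = True
¬((d → a) ∨ (b ↔ b)) ∨ ¬(b ∨ b) = False ∨ True = True

True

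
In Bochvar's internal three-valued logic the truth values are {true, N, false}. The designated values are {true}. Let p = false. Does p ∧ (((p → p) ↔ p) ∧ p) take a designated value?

No

p → p = false → false = true
(p → p) ↔ p = true ↔ false = false
((p → p) ↔ p) ∧ p = false ∧ false = false
p ∧ (((p → p) ↔ p) ∧ p) = false ∧ false = false
false ∉ {true}.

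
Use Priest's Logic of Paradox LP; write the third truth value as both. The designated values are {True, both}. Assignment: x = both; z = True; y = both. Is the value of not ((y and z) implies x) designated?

y and z = both and True = both
(y and z) implies x = both implies both = both  [not both or both]
not ((y and z) implies x) = not both = both
both ∈ {True, both}.

Yes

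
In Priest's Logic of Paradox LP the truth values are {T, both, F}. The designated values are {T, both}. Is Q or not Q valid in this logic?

Yes

Every assignment of Q over {T, both, F} gives a value in {T, both}.
In particular, with Q=both: Q or not Q = both.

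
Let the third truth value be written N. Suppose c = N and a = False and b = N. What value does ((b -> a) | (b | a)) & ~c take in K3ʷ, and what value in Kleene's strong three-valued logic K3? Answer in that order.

N; N

In K3ʷ: b -> a = N -> False = N
b | a = N | False = N
(b -> a) | (b | a) = N | N = N
~c = ~N = N
((b -> a) | (b | a)) & ~c = N & N = N
In Kleene's strong three-valued logic K3: b -> a = N -> False = N  [~N | False]
b | a = N | False = N
(b -> a) | (b | a) = N | N = N
~c = ~N = N
((b -> a) | (b | a)) & ~c = N & N = N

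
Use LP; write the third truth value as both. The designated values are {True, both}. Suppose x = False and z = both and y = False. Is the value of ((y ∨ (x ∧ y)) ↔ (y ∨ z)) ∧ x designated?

x ∧ y = False ∧ False = False
y ∨ (x ∧ y) = False ∨ False = False
y ∨ z = False ∨ both = both
(y ∨ (x ∧ y)) ↔ (y ∨ z) = False ↔ both = both
((y ∨ (x ∧ y)) ↔ (y ∨ z)) ∧ x = both ∧ False = False
False ∉ {True, both}.

No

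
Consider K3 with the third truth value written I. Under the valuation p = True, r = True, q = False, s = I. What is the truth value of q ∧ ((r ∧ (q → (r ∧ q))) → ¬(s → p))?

r ∧ q = True ∧ False = False
q → (r ∧ q) = False → False = True
r ∧ (q → (r ∧ q)) = True ∧ True = True
s → p = I → True = True  [¬I ∨ True]
¬(s → p) = ¬True = False
(r ∧ (q → (r ∧ q))) → ¬(s → p) = True → False = False
q ∧ ((r ∧ (q → (r ∧ q))) → ¬(s → p)) = False ∧ False = False

False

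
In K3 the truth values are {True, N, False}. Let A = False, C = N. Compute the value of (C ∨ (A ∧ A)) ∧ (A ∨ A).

False

A ∧ A = False ∧ False = False
C ∨ (A ∧ A) = N ∨ False = N
A ∨ A = False ∨ False = False
(C ∨ (A ∧ A)) ∧ (A ∨ A) = N ∧ False = False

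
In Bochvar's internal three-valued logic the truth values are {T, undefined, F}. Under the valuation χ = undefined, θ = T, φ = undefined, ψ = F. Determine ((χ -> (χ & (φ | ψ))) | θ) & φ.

undefined

φ | ψ = undefined | F = undefined
χ & (φ | ψ) = undefined & undefined = undefined
χ -> (χ & (φ | ψ)) = undefined -> undefined = undefined  [any arg is the third value ⇒ result is the third value]
(χ -> (χ & (φ | ψ))) | θ = undefined | T = undefined
((χ -> (χ & (φ | ψ))) | θ) & φ = undefined & undefined = undefined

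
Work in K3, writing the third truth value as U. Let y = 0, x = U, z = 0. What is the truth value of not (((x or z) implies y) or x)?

x or z = U or 0 = U
(x or z) implies y = U implies 0 = U
((x or z) implies y) or x = U or U = U
not (((x or z) implies y) or x) = not U = U

U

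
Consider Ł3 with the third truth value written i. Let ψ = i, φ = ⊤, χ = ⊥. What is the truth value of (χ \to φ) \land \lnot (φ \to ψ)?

i

χ \to φ = ⊥ \to ⊤ = ⊤
φ \to ψ = ⊤ \to i = i  [min(1, 1−1+½)]
\lnot (φ \to ψ) = \lnot i = i
(χ \to φ) \land \lnot (φ \to ψ) = ⊤ \land i = i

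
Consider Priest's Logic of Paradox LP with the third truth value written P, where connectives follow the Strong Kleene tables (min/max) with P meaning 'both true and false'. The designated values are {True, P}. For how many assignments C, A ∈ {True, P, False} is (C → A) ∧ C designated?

5

Of the 9 assignments, 5 give a value in {True, P}.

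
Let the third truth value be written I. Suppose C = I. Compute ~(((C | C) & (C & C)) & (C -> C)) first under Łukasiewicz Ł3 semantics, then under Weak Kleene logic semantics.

In Łukasiewicz Ł3: C | C = I | I = I
C & C = I & I = I
(C | C) & (C & C) = I & I = I
C -> C = I -> I = True  [min(1, 1−½+½)]
((C | C) & (C & C)) & (C -> C) = I & True = I
~(((C | C) & (C & C)) & (C -> C)) = ~I = I
In Weak Kleene logic: C | C = I | I = I
C & C = I & I = I
(C | C) & (C & C) = I & I = I
C -> C = I -> I = I  [any arg is the third value ⇒ result is the third value]
((C | C) & (C & C)) & (C -> C) = I & I = I
~(((C | C) & (C & C)) & (C -> C)) = ~I = I

I; I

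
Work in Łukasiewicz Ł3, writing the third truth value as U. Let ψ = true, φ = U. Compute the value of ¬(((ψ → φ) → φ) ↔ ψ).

ψ → φ = true → U = U  [min(1, 1−1+½)]
(ψ → φ) → φ = U → U = true
((ψ → φ) → φ) ↔ ψ = true ↔ true = true
¬(((ψ → φ) → φ) ↔ ψ) = ¬true = false

false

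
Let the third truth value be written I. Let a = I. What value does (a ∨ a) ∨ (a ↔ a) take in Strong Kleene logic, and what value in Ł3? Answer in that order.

In Strong Kleene logic: a ∨ a = I ∨ I = I
a ↔ a = I ↔ I = I
(a ∨ a) ∨ (a ↔ a) = I ∨ I = I
In Ł3: a ∨ a = I ∨ I = I
a ↔ a = I ↔ I = T  [1 − |½−½|]
(a ∨ a) ∨ (a ↔ a) = I ∨ T = T
They differ because Strong Kleene logic and Ł3 treat I differently under implication.

I; T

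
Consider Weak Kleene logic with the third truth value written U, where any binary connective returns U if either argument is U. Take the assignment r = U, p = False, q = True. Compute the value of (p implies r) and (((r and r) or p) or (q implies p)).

p implies r = False implies U = U  [any arg is the third value ⇒ result is the third value]
r and r = U and U = U
(r and r) or p = U or False = U
q implies p = True implies False = False
((r and r) or p) or (q implies p) = U or False = U
(p implies r) and (((r and r) or p) or (q implies p)) = U and U = U

U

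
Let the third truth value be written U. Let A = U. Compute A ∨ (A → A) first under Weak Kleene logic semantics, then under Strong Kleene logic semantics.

In Weak Kleene logic: A → A = U → U = U  [any arg is the third value ⇒ result is the third value]
A ∨ (A → A) = U ∨ U = U
In Strong Kleene logic: A → A = U → U = U
A ∨ (A → A) = U ∨ U = U

U; U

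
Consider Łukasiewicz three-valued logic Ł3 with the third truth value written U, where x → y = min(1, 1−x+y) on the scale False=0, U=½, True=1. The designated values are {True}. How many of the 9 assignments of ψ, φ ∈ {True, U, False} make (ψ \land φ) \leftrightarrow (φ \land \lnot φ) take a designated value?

6

Of the 9 assignments, 6 give a value in {True}.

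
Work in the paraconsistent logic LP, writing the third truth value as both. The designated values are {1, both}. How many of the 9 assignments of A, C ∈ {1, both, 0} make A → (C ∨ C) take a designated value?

Of the 9 assignments, 8 give a value in {1, both}.

8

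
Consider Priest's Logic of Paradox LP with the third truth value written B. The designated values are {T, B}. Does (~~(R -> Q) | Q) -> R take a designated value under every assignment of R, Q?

Countermodel: R=F, Q=T gives F, which is not designated.

No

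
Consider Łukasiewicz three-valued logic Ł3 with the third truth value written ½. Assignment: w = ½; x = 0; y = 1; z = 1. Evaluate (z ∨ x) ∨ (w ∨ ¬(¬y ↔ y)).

z ∨ x = 1 ∨ 0 = 1
¬y = ¬1 = 0
¬y ↔ y = 0 ↔ 1 = 0
¬(¬y ↔ y) = ¬0 = 1
w ∨ ¬(¬y ↔ y) = ½ ∨ 1 = 1
(z ∨ x) ∨ (w ∨ ¬(¬y ↔ y)) = 1 ∨ 1 = 1

1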